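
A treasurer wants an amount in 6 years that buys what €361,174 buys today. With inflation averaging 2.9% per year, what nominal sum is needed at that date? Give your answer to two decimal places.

Cumulative price-level factor: (1+2.9%)^6 ≈ 1.1871135129.
Multiplying €361,174 by the price-level factor gives the future nominal sum.

€428,754.54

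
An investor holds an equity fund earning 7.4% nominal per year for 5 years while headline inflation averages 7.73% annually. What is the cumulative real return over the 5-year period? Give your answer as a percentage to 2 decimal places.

-1.52%

The annual real rate is (1+7.4%)/(1+7.73%) − 1 = -0.3063%.
Compounded over 5 years: (1 + -0.003063)^5 − 1 ≈ -0.01522.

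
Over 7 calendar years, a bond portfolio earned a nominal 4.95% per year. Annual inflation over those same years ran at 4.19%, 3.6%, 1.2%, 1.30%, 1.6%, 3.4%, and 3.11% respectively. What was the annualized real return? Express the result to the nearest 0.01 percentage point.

2.27%

Cumulative inflation factor: 1.0419 × 1.036 × 1.012 × 1.0130 × 1.016 × 1.034 × 1.0311 ≈ 1.19865.
Nominal growth factor: 1.40242. Real growth factor = 1.40242 / 1.19865 ≈ 1.17000.
Annualized: 1.17000^(1/7) − 1 ≈ 0.02268.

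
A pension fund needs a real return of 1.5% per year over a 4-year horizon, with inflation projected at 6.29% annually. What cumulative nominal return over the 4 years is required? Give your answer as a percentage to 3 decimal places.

Required annual nominal rate: (1+1.5%)(1+6.29%) − 1 = 7.88435%.
Cumulative over 4 years: (1 + 0.0788435)^4 − 1 ≈ 0.35467.

35.467%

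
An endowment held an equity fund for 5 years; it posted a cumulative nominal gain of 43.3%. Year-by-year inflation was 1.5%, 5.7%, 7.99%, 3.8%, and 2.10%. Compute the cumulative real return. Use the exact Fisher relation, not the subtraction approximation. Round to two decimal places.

Cumulative inflation factor: 1.015 × 1.057 × 1.0799 × 1.038 × 1.0210 ≈ 1.22786.
Nominal growth factor: 1.43300. Real growth factor = 1.43300 / 1.22786 ≈ 1.16707.
Total real return ≈ 16.7074%.

16.71%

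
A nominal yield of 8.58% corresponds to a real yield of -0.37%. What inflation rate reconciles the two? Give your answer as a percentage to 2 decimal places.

From (1+r_nom) = (1+r_real)(1+π), we get 1+π = (1 + 8.58%)/(1 − 0.37%) = 1.0858/0.9963 ≈ 1.08983.
So π ≈ 8.9832%.

8.98%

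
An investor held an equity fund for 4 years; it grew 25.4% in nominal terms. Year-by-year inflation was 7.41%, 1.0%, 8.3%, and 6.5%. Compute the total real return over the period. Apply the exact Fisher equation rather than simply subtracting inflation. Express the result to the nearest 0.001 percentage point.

Cumulative inflation factor: 1.0741 × 1.010 × 1.083 × 1.065 ≈ 1.25125.
Nominal growth factor: 1.25400. Real growth factor = 1.25400 / 1.25125 ≈ 1.00220.
Total real return ≈ 0.2198%.

0.220%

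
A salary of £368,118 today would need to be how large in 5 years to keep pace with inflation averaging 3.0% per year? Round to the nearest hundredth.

Cumulative price-level factor: (1+3.0%)^5 = 1.1592740743.
Multiplying £368,118 by the price-level factor gives the future nominal sum.

£426,749.65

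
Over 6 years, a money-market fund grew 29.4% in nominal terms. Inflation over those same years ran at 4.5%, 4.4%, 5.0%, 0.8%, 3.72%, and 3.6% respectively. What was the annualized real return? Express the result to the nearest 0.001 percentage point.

Cumulative inflation factor: 1.045 × 1.044 × 1.050 × 1.008 × 1.0372 × 1.036 ≈ 1.24076.
Nominal growth factor: 1.29400. Real growth factor = 1.29400 / 1.24076 ≈ 1.04291.
Annualized: 1.04291^(1/6) − 1 ≈ 0.00703.

0.703%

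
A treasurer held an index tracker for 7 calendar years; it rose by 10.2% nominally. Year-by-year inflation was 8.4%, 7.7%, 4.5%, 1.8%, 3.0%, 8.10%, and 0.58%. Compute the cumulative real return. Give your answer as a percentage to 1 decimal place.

Cumulative inflation factor: 1.084 × 1.077 × 1.045 × 1.018 × 1.030 × 1.0810 × 1.0058 ≈ 1.39086.
Nominal growth factor: 1.10200. Real growth factor = 1.10200 / 1.39086 ≈ 0.79232.
Total real return ≈ -20.7685%.

-20.8%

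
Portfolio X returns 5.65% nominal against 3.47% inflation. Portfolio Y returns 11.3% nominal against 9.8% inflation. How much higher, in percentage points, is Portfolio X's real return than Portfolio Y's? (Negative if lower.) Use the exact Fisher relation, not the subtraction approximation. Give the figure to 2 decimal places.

Portfolio X real return: 1.0565/1.0347 − 1 = 2.107%.
Portfolio Y real return: 1.113/1.098 − 1 = 1.366%.
Difference: 2.107 − 1.366 = 0.741 pp.

0.74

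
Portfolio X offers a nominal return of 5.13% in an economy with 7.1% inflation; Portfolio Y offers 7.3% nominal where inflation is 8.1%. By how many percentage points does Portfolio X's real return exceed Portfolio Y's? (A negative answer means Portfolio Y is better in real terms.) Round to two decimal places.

-1.10

Portfolio X real return: 1.0513/1.071 − 1 = -1.839%.
Portfolio Y real return: 1.073/1.081 − 1 = -0.740%.
Difference: -1.839 − (-0.740) = -1.099 pp.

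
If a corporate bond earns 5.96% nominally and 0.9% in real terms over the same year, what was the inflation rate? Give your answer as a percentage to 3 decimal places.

5.015%

From (1+r_nom) = (1+r_real)(1+π), we get 1+π = (1 + 5.96%)/(1 + 0.9%) = 1.0596/1.009 ≈ 1.05015.
So π ≈ 5.0149%.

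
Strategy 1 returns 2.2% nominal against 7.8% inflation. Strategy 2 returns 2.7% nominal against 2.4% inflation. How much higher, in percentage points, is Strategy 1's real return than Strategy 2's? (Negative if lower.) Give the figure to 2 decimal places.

-5.49

Strategy 1 real return: 1.022/1.078 − 1 = -5.195%.
Strategy 2 real return: 1.027/1.024 − 1 = 0.293%.
Difference: -5.195 − 0.293 = -5.488 pp.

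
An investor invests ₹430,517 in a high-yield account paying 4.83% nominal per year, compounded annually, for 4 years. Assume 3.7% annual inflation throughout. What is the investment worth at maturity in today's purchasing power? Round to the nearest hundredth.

₹449,591.01

Nominal value at maturity: ₹430,517 × (1 + 4.83%)^4 ≈ ₹519,915.36.
Price-level factor over 4 years: (1 + 3.7%)^4 ≈ 1.1564184862.
Dividing the nominal maturity value by the price-level factor gives the value in today's money.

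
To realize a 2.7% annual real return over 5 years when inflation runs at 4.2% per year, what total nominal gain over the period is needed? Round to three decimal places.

Required annual nominal rate: (1+2.7%)(1+4.2%) − 1 = 7.0134%.
Cumulative over 5 years: (1 + 0.070134)^5 − 1 ≈ 0.40343.

40.343%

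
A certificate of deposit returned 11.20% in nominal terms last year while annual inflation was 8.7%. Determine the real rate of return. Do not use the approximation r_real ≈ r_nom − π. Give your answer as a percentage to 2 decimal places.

Real return via the Fisher equation: (1 + 11.20%)/(1 + 8.7%) − 1 = 1.1120/1.087 − 1 ≈ 0.02300.

2.30%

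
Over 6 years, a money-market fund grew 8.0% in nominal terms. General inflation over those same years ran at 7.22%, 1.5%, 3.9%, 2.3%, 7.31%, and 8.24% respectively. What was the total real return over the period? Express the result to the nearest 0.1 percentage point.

-19.6%

Cumulative inflation factor: 1.0722 × 1.015 × 1.039 × 1.023 × 1.0731 × 1.0824 ≈ 1.34357.
Nominal growth factor: 1.08000. Real growth factor = 1.08000 / 1.34357 ≈ 0.80383.
Total real return ≈ -19.6173%.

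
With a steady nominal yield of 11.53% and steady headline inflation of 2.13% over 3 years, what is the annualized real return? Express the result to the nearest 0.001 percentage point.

With constant rates the annual real return is the same each year: (1+11.53%)/(1+2.13%) − 1 = 0.09204.

9.204%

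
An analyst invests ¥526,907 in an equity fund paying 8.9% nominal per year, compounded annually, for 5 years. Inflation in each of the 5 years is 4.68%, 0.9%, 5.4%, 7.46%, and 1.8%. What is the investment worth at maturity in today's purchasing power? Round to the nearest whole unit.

Nominal value at maturity: ¥526,907 × (1 + 8.9%)^5 ≈ ¥807,000.
Price-level factor over 5 years: 1.0468 × 1.009 × 1.054 × 1.0746 × 1.018 ≈ 1.2178396381.
The maturity value deflated by that factor is the answer in today's purchasing power.

¥662,649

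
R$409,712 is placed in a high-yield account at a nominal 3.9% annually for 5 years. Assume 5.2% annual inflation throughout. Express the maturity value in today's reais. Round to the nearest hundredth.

R$385,015.06

Nominal value at maturity: R$409,712 × (1 + 3.9%)^5 ≈ R$496,085.37.
Price-level factor over 5 years: (1 + 5.2%)^5 ≈ 1.2884830183.
Dividing the nominal maturity value by the price-level factor gives the value in today's money.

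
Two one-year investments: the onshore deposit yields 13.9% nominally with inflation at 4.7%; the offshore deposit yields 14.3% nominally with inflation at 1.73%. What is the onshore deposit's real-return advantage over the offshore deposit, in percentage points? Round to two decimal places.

-3.57

The onshore deposit real return: 1.139/1.047 − 1 = 8.787%.
The offshore deposit real return: 1.143/1.0173 − 1 = 12.356%.
Difference: 8.787 − 12.356 = -3.569 pp.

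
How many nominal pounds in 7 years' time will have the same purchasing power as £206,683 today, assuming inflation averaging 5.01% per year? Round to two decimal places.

£291,017.67

Cumulative price-level factor: (1+5.01%)^7 ≈ 1.4080387577.
The nominal amount required is £206,683 scaled up by that factor.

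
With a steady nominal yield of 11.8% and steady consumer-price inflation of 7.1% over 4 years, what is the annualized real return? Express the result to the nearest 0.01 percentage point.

4.39%

With constant rates the annual real return is the same each year: (1+11.8%)/(1+7.1%) − 1 = 0.04388.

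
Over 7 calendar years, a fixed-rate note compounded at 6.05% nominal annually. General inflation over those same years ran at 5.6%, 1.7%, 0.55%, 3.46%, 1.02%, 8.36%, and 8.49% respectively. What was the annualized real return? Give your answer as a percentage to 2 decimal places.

Cumulative inflation factor: 1.056 × 1.017 × 1.0055 × 1.0346 × 1.0102 × 1.0836 × 1.0849 ≈ 1.32680.
Nominal growth factor: 1.50860. Real growth factor = 1.50860 / 1.32680 ≈ 1.13702.
Annualized: 1.13702^(1/7) − 1 ≈ 0.01851.

1.85%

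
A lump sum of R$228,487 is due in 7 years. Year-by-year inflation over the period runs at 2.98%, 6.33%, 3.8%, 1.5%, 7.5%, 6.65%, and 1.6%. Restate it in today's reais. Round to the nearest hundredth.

Price-level factor over 7 years: 1.0298 × 1.0633 × 1.038 × 1.015 × 1.075 × 1.0665 × 1.016 ≈ 1.3438015235.
Purchasing power today: R$228,487 divided by that factor.

R$170,030.32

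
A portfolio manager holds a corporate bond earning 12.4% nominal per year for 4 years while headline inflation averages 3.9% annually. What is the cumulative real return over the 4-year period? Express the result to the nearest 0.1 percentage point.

The annual real rate is (1+12.4%)/(1+3.9%) − 1 = 8.1809%.
Compounded over 4 years: (1 + 0.081809)^4 − 1 ≈ 0.36963.

37.0%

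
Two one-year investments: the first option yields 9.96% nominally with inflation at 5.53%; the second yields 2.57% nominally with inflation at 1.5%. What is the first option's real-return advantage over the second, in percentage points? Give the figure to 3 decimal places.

The first option real return: 1.0996/1.0553 − 1 = 4.1979%.
The second real return: 1.0257/1.015 − 1 = 1.0542%.
Difference: 4.1979 − 1.0542 = 3.1437 pp.

3.144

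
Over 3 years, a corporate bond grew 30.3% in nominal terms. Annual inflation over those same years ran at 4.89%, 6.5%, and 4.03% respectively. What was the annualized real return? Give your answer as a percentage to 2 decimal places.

Cumulative inflation factor: 1.0489 × 1.065 × 1.0403 ≈ 1.16210.
Nominal growth factor: 1.30300. Real growth factor = 1.30300 / 1.16210 ≈ 1.12125.
Annualized: 1.12125^(1/3) − 1 ≈ 0.03888.

3.89%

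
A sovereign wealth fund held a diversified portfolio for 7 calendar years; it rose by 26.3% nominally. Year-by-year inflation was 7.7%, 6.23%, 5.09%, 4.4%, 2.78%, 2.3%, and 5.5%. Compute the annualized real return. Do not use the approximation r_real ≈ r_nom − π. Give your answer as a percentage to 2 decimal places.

-1.38%

Cumulative inflation factor: 1.077 × 1.0623 × 1.0509 × 1.044 × 1.0278 × 1.023 × 1.055 ≈ 1.39239.
Nominal growth factor: 1.26300. Real growth factor = 1.26300 / 1.39239 ≈ 0.90707.
Annualized: 0.90707^(1/7) − 1 ≈ -0.01384.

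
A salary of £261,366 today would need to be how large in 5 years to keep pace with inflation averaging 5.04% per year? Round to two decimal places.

£334,212.48

Cumulative price-level factor: (1+5.04%)^5 ≈ 1.2787144279.
The nominal amount required is £261,366 scaled up by that factor.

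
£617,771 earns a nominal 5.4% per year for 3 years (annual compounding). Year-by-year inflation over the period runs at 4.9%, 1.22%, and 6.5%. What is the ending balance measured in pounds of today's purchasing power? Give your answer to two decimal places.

£639,672.85

Nominal value at maturity: £617,771 × (1 + 5.4%)^3 ≈ £723,351.44.
Price-level factor over 3 years: 1.049 × 1.0122 × 1.065 = 1.130814657.
The maturity value deflated by that factor is the answer in today's purchasing power.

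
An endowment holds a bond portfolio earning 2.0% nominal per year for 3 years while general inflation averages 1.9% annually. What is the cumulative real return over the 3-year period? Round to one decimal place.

0.3%

The annual real rate is (1+2.0%)/(1+1.9%) − 1 = 0.0981%.
Compounded over 3 years: (1 + 0.000981)^3 − 1 ≈ 0.00295.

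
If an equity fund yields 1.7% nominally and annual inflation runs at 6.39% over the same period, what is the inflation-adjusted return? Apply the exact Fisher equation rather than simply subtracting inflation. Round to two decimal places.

-4.41%

Real return via the Fisher equation: (1 + 1.7%)/(1 + 6.39%) − 1 = 1.017/1.0639 − 1 ≈ -0.04408.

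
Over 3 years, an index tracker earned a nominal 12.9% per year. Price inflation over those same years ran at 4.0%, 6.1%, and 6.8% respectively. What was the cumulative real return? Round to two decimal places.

Cumulative inflation factor: 1.040 × 1.061 × 1.068 ≈ 1.17847.
Nominal growth factor: 1.43907. Real growth factor = 1.43907 / 1.17847 ≈ 1.22113.
Total real return ≈ 22.1130%.

22.11%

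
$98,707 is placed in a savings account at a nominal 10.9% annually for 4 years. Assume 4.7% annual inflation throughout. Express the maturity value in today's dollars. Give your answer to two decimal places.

Nominal value at maturity: $98,707 × (1 + 10.9%)^4 ≈ $149,304.93.
Price-level factor over 4 years: (1 + 4.7%)^4 ≈ 1.2016741717.
The maturity value deflated by that factor is the answer in today's purchasing power.

$124,247.43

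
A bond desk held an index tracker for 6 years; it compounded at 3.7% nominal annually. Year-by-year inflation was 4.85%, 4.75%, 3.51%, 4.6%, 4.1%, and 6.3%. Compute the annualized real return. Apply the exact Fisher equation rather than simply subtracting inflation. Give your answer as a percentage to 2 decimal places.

-0.94%

Cumulative inflation factor: 1.0485 × 1.0475 × 1.0351 × 1.046 × 1.041 × 1.063 ≈ 1.31589.
Nominal growth factor: 1.24358. Real growth factor = 1.24358 / 1.31589 ≈ 0.94504.
Annualized: 0.94504^(1/6) − 1 ≈ -0.00938.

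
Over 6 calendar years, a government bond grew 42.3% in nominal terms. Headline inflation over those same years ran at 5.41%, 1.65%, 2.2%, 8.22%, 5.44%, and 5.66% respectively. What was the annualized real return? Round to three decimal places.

1.257%

Cumulative inflation factor: 1.0541 × 1.0165 × 1.022 × 1.0822 × 1.0544 × 1.0566 ≈ 1.32027.
Nominal growth factor: 1.42300. Real growth factor = 1.42300 / 1.32027 ≈ 1.07781.
Annualized: 1.07781^(1/6) − 1 ≈ 0.01257.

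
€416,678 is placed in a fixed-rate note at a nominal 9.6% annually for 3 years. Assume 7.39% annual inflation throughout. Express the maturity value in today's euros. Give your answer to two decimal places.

Nominal value at maturity: €416,678 × (1 + 9.6%)^3 ≈ €548,570.23.
Price-level factor over 3 years: (1 + 7.39%)^3 ≈ 1.2384872134.
Dividing the nominal maturity value by the price-level factor gives the value in today's money.

€442,935.72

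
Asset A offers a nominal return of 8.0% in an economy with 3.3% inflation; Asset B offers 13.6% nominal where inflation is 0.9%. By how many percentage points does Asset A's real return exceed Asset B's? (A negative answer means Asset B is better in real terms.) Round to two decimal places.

-8.04

Asset A real return: 1.080/1.033 − 1 = 4.550%.
Asset B real return: 1.136/1.009 − 1 = 12.587%.
Difference: 4.550 − 12.587 = -8.037 pp.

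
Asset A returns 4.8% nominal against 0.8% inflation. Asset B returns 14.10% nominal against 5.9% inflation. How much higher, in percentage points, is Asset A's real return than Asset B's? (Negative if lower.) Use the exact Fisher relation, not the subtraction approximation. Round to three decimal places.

Asset A real return: 1.048/1.008 − 1 = 3.9683%.
Asset B real return: 1.1410/1.059 − 1 = 7.7432%.
Difference: 3.9683 − 7.7432 = -3.7749 pp.

-3.775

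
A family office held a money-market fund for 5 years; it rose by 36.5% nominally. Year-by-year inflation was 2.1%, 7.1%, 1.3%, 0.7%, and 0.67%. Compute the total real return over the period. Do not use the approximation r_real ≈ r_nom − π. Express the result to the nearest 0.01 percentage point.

Cumulative inflation factor: 1.021 × 1.071 × 1.013 × 1.007 × 1.0067 ≈ 1.12293.
Nominal growth factor: 1.36500. Real growth factor = 1.36500 / 1.12293 ≈ 1.21557.
Total real return ≈ 21.5566%.

21.56%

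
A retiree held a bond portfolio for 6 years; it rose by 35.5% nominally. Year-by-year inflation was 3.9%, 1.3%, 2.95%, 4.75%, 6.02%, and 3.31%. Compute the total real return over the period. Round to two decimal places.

8.99%

Cumulative inflation factor: 1.039 × 1.013 × 1.0295 × 1.0475 × 1.0602 × 1.0331 ≈ 1.24318.
Nominal growth factor: 1.35500. Real growth factor = 1.35500 / 1.24318 ≈ 1.08994.
Total real return ≈ 8.9943%.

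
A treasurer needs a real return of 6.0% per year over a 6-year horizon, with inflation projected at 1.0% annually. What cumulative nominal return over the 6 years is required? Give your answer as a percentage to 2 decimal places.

50.58%

Required annual nominal rate: (1+6.0%)(1+1.0%) − 1 = 7.06%.
Cumulative over 6 years: (1 + 0.0706)^6 − 1 ≈ 0.50579.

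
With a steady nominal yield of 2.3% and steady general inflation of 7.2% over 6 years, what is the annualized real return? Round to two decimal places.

-4.57%

With constant rates the annual real return is the same each year: (1+2.3%)/(1+7.2%) − 1 = -0.04571.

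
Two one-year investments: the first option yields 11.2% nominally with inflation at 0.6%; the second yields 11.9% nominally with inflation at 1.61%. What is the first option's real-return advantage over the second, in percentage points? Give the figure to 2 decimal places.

The first option real return: 1.112/1.006 − 1 = 10.537%.
The second real return: 1.119/1.0161 − 1 = 10.127%.
Difference: 10.537 − 10.127 = 0.410 pp.

0.41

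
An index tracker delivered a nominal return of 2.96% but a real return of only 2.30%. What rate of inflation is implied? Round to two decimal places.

From (1+r_nom) = (1+r_real)(1+π), we get 1+π = (1 + 2.96%)/(1 + 2.30%) = 1.0296/1.0230 ≈ 1.00645.
So π ≈ 0.6452%.

0.65%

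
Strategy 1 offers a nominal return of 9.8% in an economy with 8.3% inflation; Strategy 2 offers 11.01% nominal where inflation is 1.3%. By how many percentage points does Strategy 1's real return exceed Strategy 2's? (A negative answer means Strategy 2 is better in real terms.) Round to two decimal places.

-8.20

Strategy 1 real return: 1.098/1.083 − 1 = 1.385%.
Strategy 2 real return: 1.1101/1.013 − 1 = 9.585%.
Difference: 1.385 − 9.585 = -8.200 pp.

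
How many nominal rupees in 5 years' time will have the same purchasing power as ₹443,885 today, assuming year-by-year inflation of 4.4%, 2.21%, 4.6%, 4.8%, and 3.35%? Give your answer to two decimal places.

₹536,621.17

Cumulative price-level factor: 1.044 × 1.0221 × 1.046 × 1.048 × 1.0335 ≈ 1.2089193671.
The nominal amount required is ₹443,885 scaled up by that factor.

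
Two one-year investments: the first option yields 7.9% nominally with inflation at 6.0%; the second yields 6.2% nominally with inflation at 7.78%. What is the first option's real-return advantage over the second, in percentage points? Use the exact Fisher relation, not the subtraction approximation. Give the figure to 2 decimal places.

3.26

The first option real return: 1.079/1.060 − 1 = 1.792%.
The second real return: 1.062/1.0778 − 1 = -1.466%.
Difference: 1.792 − (-1.466) = 3.258 pp.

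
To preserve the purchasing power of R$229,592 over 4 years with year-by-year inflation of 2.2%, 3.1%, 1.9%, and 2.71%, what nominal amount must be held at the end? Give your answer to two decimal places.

Cumulative price-level factor: 1.022 × 1.031 × 1.019 × 1.0271 ≈ 1.1027992811.
Multiplying R$229,592 by the price-level factor gives the future nominal sum.

R$253,193.89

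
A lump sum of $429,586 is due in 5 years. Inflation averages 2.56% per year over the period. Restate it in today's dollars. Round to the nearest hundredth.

Price-level factor over 5 years: (1 + 2.56%)^5 ≈ 1.1347235306.
Purchasing power today: $429,586 divided by that factor.

$378,582.08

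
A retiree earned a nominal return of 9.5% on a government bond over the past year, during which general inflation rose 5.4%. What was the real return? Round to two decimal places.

Real return via the Fisher equation: (1 + 9.5%)/(1 + 5.4%) − 1 = 1.095/1.054 − 1 ≈ 0.03890.

3.89%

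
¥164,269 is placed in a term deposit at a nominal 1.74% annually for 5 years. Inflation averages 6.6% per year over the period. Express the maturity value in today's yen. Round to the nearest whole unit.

Nominal value at maturity: ¥164,269 × (1 + 1.74%)^5 ≈ ¥179,066.
Price-level factor over 5 years: (1 + 6.6%)^5 ≈ 1.3765310860.
Dividing the nominal maturity value by the price-level factor gives the value in today's money.

¥130,085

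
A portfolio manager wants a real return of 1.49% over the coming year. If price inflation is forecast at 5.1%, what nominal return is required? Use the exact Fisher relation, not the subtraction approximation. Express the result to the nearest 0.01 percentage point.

By the Fisher equation, 1 + r_nom = (1 + 1.49%)(1 + 5.1%) = 1.0149 × 1.051 = 1.0666599.
So r_nom = 6.66599%.

6.67%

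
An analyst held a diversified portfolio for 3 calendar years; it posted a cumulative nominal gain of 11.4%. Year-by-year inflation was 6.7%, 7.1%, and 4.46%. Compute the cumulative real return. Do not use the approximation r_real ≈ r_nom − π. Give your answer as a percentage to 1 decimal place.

Cumulative inflation factor: 1.067 × 1.071 × 1.0446 ≈ 1.19372.
Nominal growth factor: 1.11400. Real growth factor = 1.11400 / 1.19372 ≈ 0.93321.
Total real return ≈ -6.6786%.

-6.7%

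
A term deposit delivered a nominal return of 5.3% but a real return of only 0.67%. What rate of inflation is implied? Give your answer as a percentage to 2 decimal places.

4.60%

From (1+r_nom) = (1+r_real)(1+π), we get 1+π = (1 + 5.3%)/(1 + 0.67%) = 1.053/1.0067 ≈ 1.04599.
So π ≈ 4.5992%.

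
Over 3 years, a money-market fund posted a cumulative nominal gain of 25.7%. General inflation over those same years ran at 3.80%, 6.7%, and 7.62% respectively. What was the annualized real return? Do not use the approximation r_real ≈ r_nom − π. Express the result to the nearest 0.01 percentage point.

1.79%

Cumulative inflation factor: 1.0380 × 1.067 × 1.0762 ≈ 1.19194.
Nominal growth factor: 1.25700. Real growth factor = 1.25700 / 1.19194 ≈ 1.05458.
Annualized: 1.05458^(1/3) − 1 ≈ 0.01787.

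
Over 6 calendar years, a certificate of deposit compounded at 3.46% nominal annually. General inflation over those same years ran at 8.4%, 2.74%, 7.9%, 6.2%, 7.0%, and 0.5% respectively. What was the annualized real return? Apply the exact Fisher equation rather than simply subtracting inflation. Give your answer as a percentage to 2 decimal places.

-1.86%

Cumulative inflation factor: 1.084 × 1.0274 × 1.079 × 1.062 × 1.070 × 1.005 ≈ 1.37235.
Nominal growth factor: 1.22641. Real growth factor = 1.22641 / 1.37235 ≈ 0.89366.
Annualized: 0.89366^(1/6) − 1 ≈ -0.01856.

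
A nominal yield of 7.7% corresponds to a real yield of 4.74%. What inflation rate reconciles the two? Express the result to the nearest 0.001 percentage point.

From (1+r_nom) = (1+r_real)(1+π), we get 1+π = (1 + 7.7%)/(1 + 4.74%) = 1.077/1.0474 ≈ 1.02826.
So π ≈ 2.8260%.

2.826%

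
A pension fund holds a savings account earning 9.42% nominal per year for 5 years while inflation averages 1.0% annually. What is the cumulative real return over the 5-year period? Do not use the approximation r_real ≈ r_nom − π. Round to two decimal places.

49.24%

The annual real rate is (1+9.42%)/(1+1.0%) − 1 = 8.3366%.
Compounded over 5 years: (1 + 0.083366)^5 − 1 ≈ 0.49237.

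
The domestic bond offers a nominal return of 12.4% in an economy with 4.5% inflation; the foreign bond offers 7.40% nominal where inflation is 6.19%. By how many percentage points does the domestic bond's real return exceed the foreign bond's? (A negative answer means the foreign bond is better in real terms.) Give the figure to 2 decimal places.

The domestic bond real return: 1.124/1.045 − 1 = 7.560%.
The foreign bond real return: 1.0740/1.0619 − 1 = 1.139%.
Difference: 7.560 − 1.139 = 6.421 pp.

6.42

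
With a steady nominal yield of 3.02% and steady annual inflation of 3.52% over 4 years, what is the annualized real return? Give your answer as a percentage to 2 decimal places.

-0.48%

With constant rates the annual real return is the same each year: (1+3.02%)/(1+3.52%) − 1 = -0.00483.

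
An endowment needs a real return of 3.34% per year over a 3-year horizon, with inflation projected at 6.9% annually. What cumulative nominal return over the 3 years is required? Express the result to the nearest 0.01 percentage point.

Required annual nominal rate: (1+3.34%)(1+6.9%) − 1 = 10.47046%.
Cumulative over 3 years: (1 + 0.1047046)^3 − 1 ≈ 0.34815.

34.82%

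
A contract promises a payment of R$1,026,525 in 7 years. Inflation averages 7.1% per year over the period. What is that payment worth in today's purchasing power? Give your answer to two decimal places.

Price-level factor over 7 years: (1 + 7.1%)^7 ≈ 1.6163160884.
Purchasing power today: R$1,026,525 divided by that factor.

R$635,101.64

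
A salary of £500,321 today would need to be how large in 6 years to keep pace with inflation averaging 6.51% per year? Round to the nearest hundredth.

£730,450.92

Cumulative price-level factor: (1+6.51%)^6 ≈ 1.4599645415.
The nominal amount required is £500,321 scaled up by that factor.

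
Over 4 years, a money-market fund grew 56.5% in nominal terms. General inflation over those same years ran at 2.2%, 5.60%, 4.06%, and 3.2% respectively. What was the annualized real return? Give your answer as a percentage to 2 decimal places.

Cumulative inflation factor: 1.022 × 1.0560 × 1.0406 × 1.032 ≈ 1.15899.
Nominal growth factor: 1.56500. Real growth factor = 1.56500 / 1.15899 ≈ 1.35032.
Annualized: 1.35032^(1/4) − 1 ≈ 0.07798.

7.80%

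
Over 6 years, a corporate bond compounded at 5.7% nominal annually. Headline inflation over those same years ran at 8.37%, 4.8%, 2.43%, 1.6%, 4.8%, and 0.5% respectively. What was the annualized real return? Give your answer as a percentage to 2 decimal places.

Cumulative inflation factor: 1.0837 × 1.048 × 1.0243 × 1.016 × 1.048 × 1.005 ≈ 1.24485.
Nominal growth factor: 1.39460. Real growth factor = 1.39460 / 1.24485 ≈ 1.12029.
Annualized: 1.12029^(1/6) − 1 ≈ 0.01911.

1.91%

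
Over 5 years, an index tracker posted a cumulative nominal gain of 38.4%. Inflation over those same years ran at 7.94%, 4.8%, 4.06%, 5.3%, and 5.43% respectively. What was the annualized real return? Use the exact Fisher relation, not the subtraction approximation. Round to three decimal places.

1.154%

Cumulative inflation factor: 1.0794 × 1.048 × 1.0406 × 1.053 × 1.0543 ≈ 1.30683.
Nominal growth factor: 1.38400. Real growth factor = 1.38400 / 1.30683 ≈ 1.05905.
Annualized: 1.05905^(1/5) − 1 ≈ 0.01154.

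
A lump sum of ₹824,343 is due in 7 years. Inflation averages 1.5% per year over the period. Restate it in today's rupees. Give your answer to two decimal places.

Price-level factor over 7 years: (1 + 1.5%)^7 ≈ 1.1098449129.
Purchasing power today: ₹824,343 divided by that factor.

₹742,755.13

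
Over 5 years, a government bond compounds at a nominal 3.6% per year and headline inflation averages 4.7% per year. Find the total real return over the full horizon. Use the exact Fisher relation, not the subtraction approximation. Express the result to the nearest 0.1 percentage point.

The annual real rate is (1+3.6%)/(1+4.7%) − 1 = -1.0506%.
Compounded over 5 years: (1 + -0.010506)^5 − 1 ≈ -0.05144.

-5.1%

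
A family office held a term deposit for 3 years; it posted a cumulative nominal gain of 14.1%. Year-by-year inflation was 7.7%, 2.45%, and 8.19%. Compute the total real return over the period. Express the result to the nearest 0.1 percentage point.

-4.4%

Cumulative inflation factor: 1.077 × 1.0245 × 1.0819 ≈ 1.19375.
Nominal growth factor: 1.14100. Real growth factor = 1.14100 / 1.19375 ≈ 0.95581.
Total real return ≈ -4.4192%.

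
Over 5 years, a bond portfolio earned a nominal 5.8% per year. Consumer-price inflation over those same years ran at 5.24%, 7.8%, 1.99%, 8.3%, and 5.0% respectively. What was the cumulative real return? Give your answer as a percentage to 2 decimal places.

0.75%

Cumulative inflation factor: 1.0524 × 1.078 × 1.0199 × 1.083 × 1.050 ≈ 1.31575.
Nominal growth factor: 1.32565. Real growth factor = 1.32565 / 1.31575 ≈ 1.00752.
Total real return ≈ 0.7519%.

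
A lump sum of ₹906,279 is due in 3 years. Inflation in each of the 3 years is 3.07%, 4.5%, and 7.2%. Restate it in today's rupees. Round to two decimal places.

Price-level factor over 3 years: 1.0307 × 1.045 × 1.072 = 1.154631368.
Purchasing power today: ₹906,279 divided by that factor.

₹784,907.66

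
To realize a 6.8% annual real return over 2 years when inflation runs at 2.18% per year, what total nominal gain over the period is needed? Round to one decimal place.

Required annual nominal rate: (1+6.8%)(1+2.18%) − 1 = 9.12824%.
Cumulative over 2 years: (1 + 0.0912824)^2 − 1 ≈ 0.19090.

19.1%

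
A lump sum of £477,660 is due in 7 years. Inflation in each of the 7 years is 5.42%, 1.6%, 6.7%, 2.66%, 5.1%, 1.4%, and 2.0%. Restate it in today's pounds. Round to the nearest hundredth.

Price-level factor over 7 years: 1.0542 × 1.016 × 1.067 × 1.0266 × 1.051 × 1.014 × 1.020 ≈ 1.2753319561.
Purchasing power today: £477,660 divided by that factor.

£374,537.78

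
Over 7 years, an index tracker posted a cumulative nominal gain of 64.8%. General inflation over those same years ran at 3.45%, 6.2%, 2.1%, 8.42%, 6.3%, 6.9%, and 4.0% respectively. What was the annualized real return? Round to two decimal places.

Cumulative inflation factor: 1.0345 × 1.062 × 1.021 × 1.0842 × 1.063 × 1.069 × 1.040 ≈ 1.43726.
Nominal growth factor: 1.64800. Real growth factor = 1.64800 / 1.43726 ≈ 1.14663.
Annualized: 1.14663^(1/7) − 1 ≈ 0.01974.

1.97%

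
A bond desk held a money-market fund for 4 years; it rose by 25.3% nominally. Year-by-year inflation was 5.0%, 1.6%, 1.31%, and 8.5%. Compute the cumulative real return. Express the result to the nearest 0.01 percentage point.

Cumulative inflation factor: 1.050 × 1.016 × 1.0131 × 1.085 ≈ 1.17264.
Nominal growth factor: 1.25300. Real growth factor = 1.25300 / 1.17264 ≈ 1.06853.
Total real return ≈ 6.8528%.

6.85%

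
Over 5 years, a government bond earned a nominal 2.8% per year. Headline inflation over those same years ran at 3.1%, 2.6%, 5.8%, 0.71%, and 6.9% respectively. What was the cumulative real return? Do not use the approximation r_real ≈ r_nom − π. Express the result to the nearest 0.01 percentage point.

-4.72%

Cumulative inflation factor: 1.031 × 1.026 × 1.058 × 1.0071 × 1.069 ≈ 1.20488.
Nominal growth factor: 1.14806. Real growth factor = 1.14806 / 1.20488 ≈ 0.95285.
Total real return ≈ -4.7152%.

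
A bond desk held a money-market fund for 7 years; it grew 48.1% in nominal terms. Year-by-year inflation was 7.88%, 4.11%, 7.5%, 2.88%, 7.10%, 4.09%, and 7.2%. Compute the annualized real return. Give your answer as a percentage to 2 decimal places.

Cumulative inflation factor: 1.0788 × 1.0411 × 1.075 × 1.0288 × 1.0710 × 1.0409 × 1.072 ≈ 1.48445.
Nominal growth factor: 1.48100. Real growth factor = 1.48100 / 1.48445 ≈ 0.99767.
Annualized: 0.99767^(1/7) − 1 ≈ -0.00033.

-0.03%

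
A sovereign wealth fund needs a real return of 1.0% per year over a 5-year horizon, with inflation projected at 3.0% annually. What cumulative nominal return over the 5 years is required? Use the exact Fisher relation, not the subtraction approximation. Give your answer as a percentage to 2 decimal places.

Required annual nominal rate: (1+1.0%)(1+3.0%) − 1 = 4.03%.
Cumulative over 5 years: (1 + 0.0403)^5 − 1 ≈ 0.21841.

21.84%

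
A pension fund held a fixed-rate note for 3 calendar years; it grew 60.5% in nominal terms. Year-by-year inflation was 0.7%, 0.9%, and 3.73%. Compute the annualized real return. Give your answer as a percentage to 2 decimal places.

Cumulative inflation factor: 1.007 × 1.009 × 1.0373 ≈ 1.05396.
Nominal growth factor: 1.60500. Real growth factor = 1.60500 / 1.05396 ≈ 1.52283.
Annualized: 1.52283^(1/3) − 1 ≈ 0.15049.

15.05%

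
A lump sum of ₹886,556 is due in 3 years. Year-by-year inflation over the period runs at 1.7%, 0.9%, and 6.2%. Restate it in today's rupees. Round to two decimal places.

Price-level factor over 3 years: 1.017 × 1.009 × 1.062 = 1.089774486.
Purchasing power today: ₹886,556 divided by that factor.

₹813,522.44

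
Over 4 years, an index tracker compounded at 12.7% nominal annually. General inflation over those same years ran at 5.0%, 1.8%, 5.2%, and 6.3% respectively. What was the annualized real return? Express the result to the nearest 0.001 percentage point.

7.784%

Cumulative inflation factor: 1.050 × 1.018 × 1.052 × 1.063 ≈ 1.19533.
Nominal growth factor: 1.61323. Real growth factor = 1.61323 / 1.19533 ≈ 1.34961.
Annualized: 1.34961^(1/4) − 1 ≈ 0.07784.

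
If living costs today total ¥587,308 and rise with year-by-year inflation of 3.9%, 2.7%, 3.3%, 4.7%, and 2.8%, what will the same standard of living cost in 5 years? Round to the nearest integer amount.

Cumulative price-level factor: 1.039 × 1.027 × 1.033 × 1.047 × 1.028 ≈ 1.1863862619.
The nominal amount required is ¥587,308 scaled up by that factor.

¥696,774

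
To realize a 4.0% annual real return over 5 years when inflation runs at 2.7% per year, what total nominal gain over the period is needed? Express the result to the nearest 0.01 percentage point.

Required annual nominal rate: (1+4.0%)(1+2.7%) − 1 = 6.808%.
Cumulative over 5 years: (1 + 0.06808)^5 − 1 ≈ 0.39001.

39.00%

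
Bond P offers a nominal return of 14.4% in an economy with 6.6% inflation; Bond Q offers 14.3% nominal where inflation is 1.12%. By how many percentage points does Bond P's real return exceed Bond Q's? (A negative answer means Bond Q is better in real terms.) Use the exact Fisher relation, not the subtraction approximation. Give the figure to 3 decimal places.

Bond P real return: 1.144/1.066 − 1 = 7.3171%.
Bond Q real return: 1.143/1.0112 − 1 = 13.0340%.
Difference: 7.3171 − 13.0340 = -5.7169 pp.

-5.717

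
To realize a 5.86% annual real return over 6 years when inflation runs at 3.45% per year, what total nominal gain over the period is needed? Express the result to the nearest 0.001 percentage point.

Required annual nominal rate: (1+5.86%)(1+3.45%) − 1 = 9.51217%.
Cumulative over 6 years: (1 + 0.0951217)^6 − 1 ≈ 0.72494.

72.494%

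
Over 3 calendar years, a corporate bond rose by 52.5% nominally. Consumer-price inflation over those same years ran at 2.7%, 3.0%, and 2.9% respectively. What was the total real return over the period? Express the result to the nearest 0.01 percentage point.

40.10%

Cumulative inflation factor: 1.027 × 1.030 × 1.029 ≈ 1.08849.
Nominal growth factor: 1.52500. Real growth factor = 1.52500 / 1.08849 ≈ 1.40103.
Total real return ≈ 40.1028%.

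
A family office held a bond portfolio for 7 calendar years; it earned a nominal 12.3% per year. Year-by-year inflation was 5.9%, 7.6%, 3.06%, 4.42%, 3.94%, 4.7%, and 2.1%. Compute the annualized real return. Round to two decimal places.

Cumulative inflation factor: 1.059 × 1.076 × 1.0306 × 1.0442 × 1.0394 × 1.047 × 1.021 ≈ 1.36250.
Nominal growth factor: 2.25247. Real growth factor = 2.25247 / 1.36250 ≈ 1.65318.
Annualized: 1.65318^(1/7) − 1 ≈ 0.07446.

7.45%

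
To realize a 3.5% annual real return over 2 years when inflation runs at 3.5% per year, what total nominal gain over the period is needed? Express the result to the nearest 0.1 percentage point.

Required annual nominal rate: (1+3.5%)(1+3.5%) − 1 = 7.1225%.
Cumulative over 2 years: (1 + 0.071225)^2 − 1 ≈ 0.14752.

14.8%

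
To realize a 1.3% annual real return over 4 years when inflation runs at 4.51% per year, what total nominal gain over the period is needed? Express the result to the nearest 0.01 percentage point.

25.62%

Required annual nominal rate: (1+1.3%)(1+4.51%) − 1 = 5.86863%.
Cumulative over 4 years: (1 + 0.0586863)^4 − 1 ≈ 0.25623.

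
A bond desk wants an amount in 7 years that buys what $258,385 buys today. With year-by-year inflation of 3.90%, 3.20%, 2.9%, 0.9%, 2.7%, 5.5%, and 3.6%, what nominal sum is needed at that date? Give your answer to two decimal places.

$322,887.88

Cumulative price-level factor: 1.0390 × 1.0320 × 1.029 × 1.009 × 1.027 × 1.055 × 1.036 ≈ 1.2496386370.
The nominal amount required is $258,385 scaled up by that factor.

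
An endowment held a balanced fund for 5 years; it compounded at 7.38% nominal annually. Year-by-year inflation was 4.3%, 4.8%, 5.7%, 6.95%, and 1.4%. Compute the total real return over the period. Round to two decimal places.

13.94%

Cumulative inflation factor: 1.043 × 1.048 × 1.057 × 1.0695 × 1.014 ≈ 1.25297.
Nominal growth factor: 1.42763. Real growth factor = 1.42763 / 1.25297 ≈ 1.13940.
Total real return ≈ 13.9404%.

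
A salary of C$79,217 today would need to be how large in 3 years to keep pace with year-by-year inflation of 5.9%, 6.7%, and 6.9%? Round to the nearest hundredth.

Cumulative price-level factor: 1.059 × 1.067 × 1.069 = 1.207919757.
The nominal amount required is C$79,217 scaled up by that factor.

C$95,687.78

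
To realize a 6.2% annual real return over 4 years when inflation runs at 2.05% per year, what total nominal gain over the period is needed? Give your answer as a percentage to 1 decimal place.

Required annual nominal rate: (1+6.2%)(1+2.05%) − 1 = 8.3771%.
Cumulative over 4 years: (1 + 0.083771)^4 − 1 ≈ 0.37959.

38.0%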